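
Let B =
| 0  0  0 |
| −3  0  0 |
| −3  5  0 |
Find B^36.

[[0, 0, 0], [0, 0, 0], [0, 0, 0]]

B is strictly triangular, hence nilpotent: B^3 = 0, so B^36 = 0.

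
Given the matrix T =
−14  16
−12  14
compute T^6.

tr T = 0 and det T = −4, so the characteristic polynomial is λ² − (0)λ + (−4) with roots 2 and −2.
Eigenvectors give P = [[1, 4], [1, 3]] with P⁻¹ = [[−3, 4], [1, −1]], and T = P·diag(2, −2)·P⁻¹.
Then T^6 = P·diag(64, 64)·P⁻¹ = [[64, 256], [64, 192]] · [[−3, 4], [1, −1]] = [[64, 0], [0, 64]].

[[64, 0], [0, 64]]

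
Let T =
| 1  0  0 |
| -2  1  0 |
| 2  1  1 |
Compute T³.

[[1, 0, 0], [-6, 1, 0], [0, 3, 1]]

T = I + N where N = [[0, 0, 0], [-2, 0, 0], [2, 1, 0]] is strictly lower-triangular, so N³ = 0.
(I + N)³ = I + 3·N + 3·N² = [[1, 0, 0], [-6, 1, 0], [0, 3, 1]].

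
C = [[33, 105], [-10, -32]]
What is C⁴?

[[471, 1365], [-130, -374]]

tr C = 1 and det C = -6, so the characteristic polynomial is λ² − (1)λ + (-6) with roots -2 and 3.
Eigenvectors give P = [[-3, 7], [1, -2]] with P⁻¹ = [[2, 7], [1, 3]], and C = P·diag(-2, 3)·P⁻¹.
Then C⁴ = P·diag(16, 81)·P⁻¹ = [[-48, 567], [16, -162]] · [[2, 7], [1, 3]] = [[471, 1365], [-130, -374]].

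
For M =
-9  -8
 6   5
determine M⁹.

tr M = -4 and det M = 3, so the characteristic polynomial is λ² − (-4)λ + (3) with roots -3 and -1.
Eigenvectors give P = [[4, -1], [-3, 1]] with P⁻¹ = [[1, 1], [3, 4]], and M = P·diag(-3, -1)·P⁻¹.
Then M⁹ = P·diag(-19683, -1)·P⁻¹ = [[-78732, 1], [59049, -1]] · [[1, 1], [3, 4]] = [[-78729, -78728], [59046, 59045]].

[[-78729, -78728], [59046, 59045]]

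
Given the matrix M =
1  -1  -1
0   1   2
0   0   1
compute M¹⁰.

M = I + N where N = [[0, -1, -1], [0, 0, 2], [0, 0, 0]] is strictly upper-triangular, so N³ = 0.
(I + N)¹⁰ = I + 10·N + 45·N² = [[1, -10, -100], [0, 1, 20], [0, 0, 1]].

[[1, -10, -100], [0, 1, 20], [0, 0, 1]]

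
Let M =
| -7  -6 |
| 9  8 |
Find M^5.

[[-67, -66], [99, 98]]

tr M = 1 and det M = -2, so the characteristic polynomial is λ² − (1)λ + (-2) with roots -1 and 2.
Eigenvectors give P = [[-1, 2], [1, -3]] with P⁻¹ = [[-3, -2], [-1, -1]], and M = P·diag(-1, 2)·P⁻¹.
Then M^5 = P·diag(-1, 32)·P⁻¹ = [[1, 64], [-1, -96]] · [[-3, -2], [-1, -1]] = [[-67, -66], [99, 98]].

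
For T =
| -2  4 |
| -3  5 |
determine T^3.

tr T = 3 and det T = 2, so the characteristic polynomial is λ² − (3)λ + (2) with roots 2 and 1.
Eigenvectors give P = [[1, 4], [1, 3]] with P⁻¹ = [[-3, 4], [1, -1]], and T = P·diag(2, 1)·P⁻¹.
Then T^3 = P·diag(8, 1)·P⁻¹ = [[8, 4], [8, 3]] · [[-3, 4], [1, -1]] = [[-20, 28], [-21, 29]].

[[-20, 28], [-21, 29]]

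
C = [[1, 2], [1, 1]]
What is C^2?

[[3, 4], [2, 3]]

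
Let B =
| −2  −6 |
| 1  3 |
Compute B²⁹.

[[−2, −6], [1, 3]]

B² = B (a projection; rank 1, trace 1), so B²⁹ = B.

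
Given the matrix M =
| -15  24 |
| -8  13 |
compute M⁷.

[[-8751, 13128], [-4376, 6565]]

tr M = -2 and det M = -3, so the characteristic polynomial is λ² − (-2)λ + (-3) with roots -3 and 1.
Eigenvectors give P = [[-2, -3], [-1, -2]] with P⁻¹ = [[-2, 3], [1, -2]], and M = P·diag(-3, 1)·P⁻¹.
Then M⁷ = P·diag(-2187, 1)·P⁻¹ = [[4374, -3], [2187, -2]] · [[-2, 3], [1, -2]] = [[-8751, 13128], [-4376, 6565]].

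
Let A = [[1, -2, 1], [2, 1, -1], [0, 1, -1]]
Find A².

[[-3, -3, 2], [4, -4, 2], [2, 0, 0]]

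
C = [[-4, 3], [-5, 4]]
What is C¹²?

[[1, 0], [0, 1]]

C² = I (check: tr C = 0 and det C = -1), so C¹² = I since 12 is even.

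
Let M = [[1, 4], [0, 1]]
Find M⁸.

M = I + N where N = [[0, 4], [0, 0]] is strictly upper-triangular, so N² = 0.
(I + N)⁸ = I + 8·N = [[1, 32], [0, 1]].

[[1, 32], [0, 1]]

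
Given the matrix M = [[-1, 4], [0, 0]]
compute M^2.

[[1, -4], [0, 0]]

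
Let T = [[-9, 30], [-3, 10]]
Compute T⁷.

T² = T (a projection; rank 1, trace 1), so T⁷ = T.

[[-9, 30], [-3, 10]]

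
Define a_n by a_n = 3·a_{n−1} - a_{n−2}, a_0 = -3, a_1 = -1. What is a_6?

With companion matrix T = [[3, -1], [1, 0]], [a_n, a_{n−1}]ᵀ = T·[a_{n−1}, a_{n−2}]ᵀ, so [a_6, a_5]ᵀ = T⁵·[a_1, a_0]ᵀ.
T⁵ = [[144, -55], [55, -21]], giving [a_6, a_5]ᵀ = [[21], [8]].

21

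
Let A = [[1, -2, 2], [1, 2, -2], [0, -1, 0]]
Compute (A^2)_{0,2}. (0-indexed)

6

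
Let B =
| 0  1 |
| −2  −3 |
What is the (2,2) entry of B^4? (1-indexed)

B^2 = [[−2, −3], [6, 7]]
B^3 = [[6, 7], [−14, −15]]
B^4 = [[−14, −15], [30, 31]]

31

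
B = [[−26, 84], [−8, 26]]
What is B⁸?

tr B = 0 and det B = −4, so the characteristic polynomial is λ² − (0)λ + (−4) with roots −2 and 2.
Eigenvectors give P = [[−7, −3], [−2, −1]] with P⁻¹ = [[−1, 3], [2, −7]], and B = P·diag(−2, 2)·P⁻¹.
Then B⁸ = P·diag(256, 256)·P⁻¹ = [[−1792, −768], [−512, −256]] · [[−1, 3], [2, −7]] = [[256, 0], [0, 256]].

[[256, 0], [0, 256]]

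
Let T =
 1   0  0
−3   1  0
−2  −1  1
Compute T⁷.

T = I + N where N = [[0, 0, 0], [−3, 0, 0], [−2, −1, 0]] is strictly lower-triangular, so N³ = 0.
(I + N)⁷ = I + 7·N + 21·N² = [[1, 0, 0], [−21, 1, 0], [49, −7, 1]].

[[1, 0, 0], [−21, 1, 0], [49, −7, 1]]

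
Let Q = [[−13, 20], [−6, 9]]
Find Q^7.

[[−13117, 21860], [−6558, 10929]]

tr Q = −4 and det Q = 3, so the characteristic polynomial is λ² − (−4)λ + (3) with roots −1 and −3.
Eigenvectors give P = [[−5, 2], [−3, 1]] with P⁻¹ = [[1, −2], [3, −5]], and Q = P·diag(−1, −3)·P⁻¹.
Then Q^7 = P·diag(−1, −2187)·P⁻¹ = [[5, −4374], [3, −2187]] · [[1, −2], [3, −5]] = [[−13117, 21860], [−6558, 10929]].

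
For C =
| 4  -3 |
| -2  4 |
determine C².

[[22, -24], [-16, 22]]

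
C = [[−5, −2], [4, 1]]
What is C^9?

tr C = −4 and det C = 3, so the characteristic polynomial is λ² − (−4)λ + (3) with roots −1 and −3.
Eigenvectors give P = [[1, −1], [−2, 1]] with P⁻¹ = [[−1, −1], [−2, −1]], and C = P·diag(−1, −3)·P⁻¹.
Then C^9 = P·diag(−1, −19683)·P⁻¹ = [[−1, 19683], [2, −19683]] · [[−1, −1], [−2, −1]] = [[−39365, −19682], [39364, 19681]].

[[−39365, −19682], [39364, 19681]]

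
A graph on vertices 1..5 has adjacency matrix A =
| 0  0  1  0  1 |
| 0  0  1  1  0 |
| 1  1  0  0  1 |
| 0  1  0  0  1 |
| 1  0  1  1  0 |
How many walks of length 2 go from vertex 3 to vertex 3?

The number of length-2 walks from vertex 3 to vertex 3 is entry (3,3) of A², where A is the adjacency matrix.
A² = [[2, 1, 1, 1, 1], [1, 2, 0, 0, 2], [1, 0, 3, 2, 1], [1, 0, 2, 2, 0], [1, 2, 1, 0, 3]]

3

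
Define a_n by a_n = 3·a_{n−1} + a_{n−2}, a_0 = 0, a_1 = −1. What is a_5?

−109

With companion matrix B = [[3, 1], [1, 0]], [a_n, a_{n−1}]ᵀ = B·[a_{n−1}, a_{n−2}]ᵀ, so [a_5, a_4]ᵀ = B^4·[a_1, a_0]ᵀ.
B^4 = [[109, 33], [33, 10]], giving [a_5, a_4]ᵀ = [[−109], [−33]].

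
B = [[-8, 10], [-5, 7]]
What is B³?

[[-62, 70], [-35, 43]]

tr B = -1 and det B = -6, so the characteristic polynomial is λ² − (-1)λ + (-6) with roots 2 and -3.
Eigenvectors give P = [[-1, 2], [-1, 1]] with P⁻¹ = [[1, -2], [1, -1]], and B = P·diag(2, -3)·P⁻¹.
Then B³ = P·diag(8, -27)·P⁻¹ = [[-8, -54], [-8, -27]] · [[1, -2], [1, -1]] = [[-62, 70], [-35, 43]].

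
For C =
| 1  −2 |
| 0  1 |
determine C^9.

[[1, −18], [0, 1]]

C = I + N where N = [[0, −2], [0, 0]] is strictly upper-triangular, so N^2 = 0.
(I + N)^9 = I + 9·N = [[1, −18], [0, 1]].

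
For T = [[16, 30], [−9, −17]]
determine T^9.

[[2566, 5130], [−1539, −3077]]

tr T = −1 and det T = −2, so the characteristic polynomial is λ² − (−1)λ + (−2) with roots −2 and 1.
Eigenvectors give P = [[−5, 2], [3, −1]] with P⁻¹ = [[1, 2], [3, 5]], and T = P·diag(−2, 1)·P⁻¹.
Then T^9 = P·diag(−512, 1)·P⁻¹ = [[2560, 2], [−1536, −1]] · [[1, 2], [3, 5]] = [[2566, 5130], [−1539, −3077]].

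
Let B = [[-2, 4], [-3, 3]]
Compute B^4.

B^2 = [[-8, 4], [-3, -3]]
B^3 = [[4, -20], [15, -21]]
B^4 = [[52, -44], [33, -3]]

[[52, -44], [33, -3]]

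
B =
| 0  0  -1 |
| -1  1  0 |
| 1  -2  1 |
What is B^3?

B^2 = [[-1, 2, -1], [-1, 1, 1], [3, -4, 0]]
B^3 = [[-3, 4, 0], [0, -1, 2], [4, -4, -3]]

[[-3, 4, 0], [0, -1, 2], [4, -4, -3]]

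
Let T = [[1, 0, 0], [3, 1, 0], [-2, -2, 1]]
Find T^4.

[[1, 0, 0], [12, 1, 0], [-44, -8, 1]]

T = I + N where N = [[0, 0, 0], [3, 0, 0], [-2, -2, 0]] is strictly lower-triangular, so N^3 = 0.
(I + N)^4 = I + 4·N + 6·N^2 = [[1, 0, 0], [12, 1, 0], [-44, -8, 1]].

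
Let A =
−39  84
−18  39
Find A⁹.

[[−255879, 551124], [−118098, 255879]]

tr A = 0 and det A = −9, so the characteristic polynomial is λ² − (0)λ + (−9) with roots 3 and −3.
Eigenvectors give P = [[−2, 7], [−1, 3]] with P⁻¹ = [[3, −7], [1, −2]], and A = P·diag(3, −3)·P⁻¹.
Then A⁹ = P·diag(19683, −19683)·P⁻¹ = [[−39366, −137781], [−19683, −59049]] · [[3, −7], [1, −2]] = [[−255879, 551124], [−118098, 255879]].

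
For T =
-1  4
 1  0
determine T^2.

[[5, -4], [-1, 4]]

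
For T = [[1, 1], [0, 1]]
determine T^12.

[[1, 12], [0, 1]]

T = I + N where N = [[0, 1], [0, 0]] is strictly upper-triangular, so N^2 = 0.
(I + N)^12 = I + 12·N = [[1, 12], [0, 1]].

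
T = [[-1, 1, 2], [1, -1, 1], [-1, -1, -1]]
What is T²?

[[0, -4, -3], [-3, 1, 0], [1, 1, -2]]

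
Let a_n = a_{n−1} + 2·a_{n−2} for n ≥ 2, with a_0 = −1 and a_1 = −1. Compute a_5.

−21

With companion matrix C = [[1, 2], [1, 0]], [a_n, a_{n−1}]ᵀ = C·[a_{n−1}, a_{n−2}]ᵀ, so [a_5, a_4]ᵀ = C⁴·[a_1, a_0]ᵀ.
C⁴ = [[11, 10], [5, 6]], giving [a_5, a_4]ᵀ = [[−21], [−11]].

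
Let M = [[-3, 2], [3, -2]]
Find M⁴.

M² = [[15, -10], [-15, 10]]
M³ = [[-75, 50], [75, -50]]
M⁴ = [[375, -250], [-375, 250]]

[[375, -250], [-375, 250]]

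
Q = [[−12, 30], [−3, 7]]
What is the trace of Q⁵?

tr Q = −5 and det Q = 6, so the characteristic polynomial is λ² − (−5)λ + (6) with roots −2 and −3.
Eigenvectors give P = [[3, 10], [1, 3]] with P⁻¹ = [[−3, 10], [1, −3]], and Q = P·diag(−2, −3)·P⁻¹.
Then Q⁵ = P·diag(−32, −243)·P⁻¹ = [[−96, −2430], [−32, −729]] · [[−3, 10], [1, −3]] = [[−2142, 6330], [−633, 1867]].

−275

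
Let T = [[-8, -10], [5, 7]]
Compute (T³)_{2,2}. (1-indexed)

tr T = -1 and det T = -6, so the characteristic polynomial is λ² − (-1)λ + (-6) with roots 2 and -3.
Eigenvectors give P = [[-1, 2], [1, -1]] with P⁻¹ = [[1, 2], [1, 1]], and T = P·diag(2, -3)·P⁻¹.
Then T³ = P·diag(8, -27)·P⁻¹ = [[-8, -54], [8, 27]] · [[1, 2], [1, 1]] = [[-62, -70], [35, 43]].

43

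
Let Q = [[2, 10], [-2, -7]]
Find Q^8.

[[-24964, -63050], [12610, 31781]]

tr Q = -5 and det Q = 6, so the characteristic polynomial is λ² − (-5)λ + (6) with roots -3 and -2.
Eigenvectors give P = [[2, -5], [-1, 2]] with P⁻¹ = [[-2, -5], [-1, -2]], and Q = P·diag(-3, -2)·P⁻¹.
Then Q^8 = P·diag(6561, 256)·P⁻¹ = [[13122, -1280], [-6561, 512]] · [[-2, -5], [-1, -2]] = [[-24964, -63050], [12610, 31781]].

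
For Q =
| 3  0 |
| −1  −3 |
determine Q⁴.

Q² = [[9, 0], [0, 9]]
Q³ = [[27, 0], [−9, −27]]
Q⁴ = [[81, 0], [0, 81]]

[[81, 0], [0, 81]]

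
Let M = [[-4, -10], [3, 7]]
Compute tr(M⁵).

33

tr M = 3 and det M = 2, so the characteristic polynomial is λ² − (3)λ + (2) with roots 1 and 2.
Eigenvectors give P = [[-2, -5], [1, 3]] with P⁻¹ = [[-3, -5], [1, 2]], and M = P·diag(1, 2)·P⁻¹.
Then M⁵ = P·diag(1, 32)·P⁻¹ = [[-2, -160], [1, 96]] · [[-3, -5], [1, 2]] = [[-154, -310], [93, 187]].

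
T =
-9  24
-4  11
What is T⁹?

tr T = 2 and det T = -3, so the characteristic polynomial is λ² − (2)λ + (-3) with roots -1 and 3.
Eigenvectors give P = [[3, -2], [1, -1]] with P⁻¹ = [[1, -2], [1, -3]], and T = P·diag(-1, 3)·P⁻¹.
Then T⁹ = P·diag(-1, 19683)·P⁻¹ = [[-3, -39366], [-1, -19683]] · [[1, -2], [1, -3]] = [[-39369, 118104], [-19684, 59051]].

[[-39369, 118104], [-19684, 59051]]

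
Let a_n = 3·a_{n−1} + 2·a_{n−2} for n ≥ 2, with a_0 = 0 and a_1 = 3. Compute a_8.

With companion matrix T = [[3, 2], [1, 0]], [a_n, a_{n−1}]ᵀ = T·[a_{n−1}, a_{n−2}]ᵀ, so [a_8, a_7]ᵀ = T⁷·[a_1, a_0]ᵀ.
T⁷ = [[6279, 3526], [1763, 990]], giving [a_8, a_7]ᵀ = [[18837], [5289]].

18837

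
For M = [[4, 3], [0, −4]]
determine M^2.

[[16, 0], [0, 16]]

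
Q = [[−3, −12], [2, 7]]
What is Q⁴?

tr Q = 4 and det Q = 3, so the characteristic polynomial is λ² − (4)λ + (3) with roots 3 and 1.
Eigenvectors give P = [[−2, −3], [1, 1]] with P⁻¹ = [[1, 3], [−1, −2]], and Q = P·diag(3, 1)·P⁻¹.
Then Q⁴ = P·diag(81, 1)·P⁻¹ = [[−162, −3], [81, 1]] · [[1, 3], [−1, −2]] = [[−159, −480], [80, 241]].

[[−159, −480], [80, 241]]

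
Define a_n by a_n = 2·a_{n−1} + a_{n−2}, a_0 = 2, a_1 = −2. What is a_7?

With companion matrix M = [[2, 1], [1, 0]], [a_n, a_{n−1}]ᵀ = M·[a_{n−1}, a_{n−2}]ᵀ, so [a_7, a_6]ᵀ = M^6·[a_1, a_0]ᵀ.
M^6 = [[169, 70], [70, 29]], giving [a_7, a_6]ᵀ = [[−198], [−82]].

−198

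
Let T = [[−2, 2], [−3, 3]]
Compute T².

[[−2, 2], [−3, 3]]

T² = T (a projection; rank 1, trace 1), so T² = T.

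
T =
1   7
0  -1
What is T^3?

[[1, 7], [0, -1]]

T² = I (check: tr T = 0 and det T = -1), so T^3 = T since 3 is odd.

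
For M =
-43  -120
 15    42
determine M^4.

[[601, 1560], [-195, -504]]

tr M = -1 and det M = -6, so the characteristic polynomial is λ² − (-1)λ + (-6) with roots -3 and 2.
Eigenvectors give P = [[-3, 8], [1, -3]] with P⁻¹ = [[-3, -8], [-1, -3]], and M = P·diag(-3, 2)·P⁻¹.
Then M^4 = P·diag(81, 16)·P⁻¹ = [[-243, 128], [81, -48]] · [[-3, -8], [-1, -3]] = [[601, 1560], [-195, -504]].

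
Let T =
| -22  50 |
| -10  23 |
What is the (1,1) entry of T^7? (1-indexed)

-9388

tr T = 1 and det T = -6, so the characteristic polynomial is λ² − (1)λ + (-6) with roots 3 and -2.
Eigenvectors give P = [[2, 5], [1, 2]] with P⁻¹ = [[-2, 5], [1, -2]], and T = P·diag(3, -2)·P⁻¹.
Then T^7 = P·diag(2187, -128)·P⁻¹ = [[4374, -640], [2187, -256]] · [[-2, 5], [1, -2]] = [[-9388, 23150], [-4630, 11447]].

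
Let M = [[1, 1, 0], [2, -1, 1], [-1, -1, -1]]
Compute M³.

[[2, 2, -1], [5, -1, 4], [0, -3, 1]]

M² = [[3, 0, 1], [-1, 2, -2], [-2, 1, 0]]
M³ = [[2, 2, -1], [5, -1, 4], [0, -3, 1]]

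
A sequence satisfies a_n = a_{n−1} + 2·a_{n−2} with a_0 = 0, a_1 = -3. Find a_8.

-255

With companion matrix C = [[1, 2], [1, 0]], [a_n, a_{n−1}]ᵀ = C·[a_{n−1}, a_{n−2}]ᵀ, so [a_8, a_7]ᵀ = C⁷·[a_1, a_0]ᵀ.
C⁷ = [[85, 86], [43, 42]], giving [a_8, a_7]ᵀ = [[-255], [-129]].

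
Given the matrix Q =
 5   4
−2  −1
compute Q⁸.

tr Q = 4 and det Q = 3, so the characteristic polynomial is λ² − (4)λ + (3) with roots 3 and 1.
Eigenvectors give P = [[2, −1], [−1, 1]] with P⁻¹ = [[1, 1], [1, 2]], and Q = P·diag(3, 1)·P⁻¹.
Then Q⁸ = P·diag(6561, 1)·P⁻¹ = [[13122, −1], [−6561, 1]] · [[1, 1], [1, 2]] = [[13121, 13120], [−6560, −6559]].

[[13121, 13120], [−6560, −6559]]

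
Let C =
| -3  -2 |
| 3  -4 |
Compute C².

[[3, 14], [-21, 10]]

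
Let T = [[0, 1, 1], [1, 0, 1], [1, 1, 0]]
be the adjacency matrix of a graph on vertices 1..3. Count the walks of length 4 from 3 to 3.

6

The number of length-4 walks from vertex 3 to vertex 3 is entry (3,3) of T⁴, where T is the adjacency matrix.
T² = [[2, 1, 1], [1, 2, 1], [1, 1, 2]]
T³ = [[2, 3, 3], [3, 2, 3], [3, 3, 2]]
T⁴ = [[6, 5, 5], [5, 6, 5], [5, 5, 6]]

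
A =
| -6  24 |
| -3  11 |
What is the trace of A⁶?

tr A = 5 and det A = 6, so the characteristic polynomial is λ² − (5)λ + (6) with roots 2 and 3.
Eigenvectors give P = [[3, -8], [1, -3]] with P⁻¹ = [[3, -8], [1, -3]], and A = P·diag(2, 3)·P⁻¹.
Then A⁶ = P·diag(64, 729)·P⁻¹ = [[192, -5832], [64, -2187]] · [[3, -8], [1, -3]] = [[-5256, 15960], [-1995, 6049]].

793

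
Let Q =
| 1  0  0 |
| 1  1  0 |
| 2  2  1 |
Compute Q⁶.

Q = I + N where N = [[0, 0, 0], [1, 0, 0], [2, 2, 0]] is strictly lower-triangular, so N³ = 0.
(I + N)⁶ = I + 6·N + 15·N² = [[1, 0, 0], [6, 1, 0], [42, 12, 1]].

[[1, 0, 0], [6, 1, 0], [42, 12, 1]]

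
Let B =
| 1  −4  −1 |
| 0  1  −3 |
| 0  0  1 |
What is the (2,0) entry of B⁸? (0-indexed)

B = I + N where N = [[0, −4, −1], [0, 0, −3], [0, 0, 0]] is strictly upper-triangular, so N³ = 0.
(I + N)⁸ = I + 8·N + 28·N² = [[1, −32, 328], [0, 1, −24], [0, 0, 1]].

0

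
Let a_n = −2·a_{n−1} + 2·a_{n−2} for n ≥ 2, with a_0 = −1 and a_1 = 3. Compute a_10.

−24960

With companion matrix B = [[−2, 2], [1, 0]], [a_n, a_{n−1}]ᵀ = B·[a_{n−1}, a_{n−2}]ᵀ, so [a_10, a_9]ᵀ = B^9·[a_1, a_0]ᵀ.
B^9 = [[−6688, 4896], [2448, −1792]], giving [a_10, a_9]ᵀ = [[−24960], [9136]].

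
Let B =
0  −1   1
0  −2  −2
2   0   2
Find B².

[[2, 2, 4], [−4, 4, 0], [4, −2, 6]]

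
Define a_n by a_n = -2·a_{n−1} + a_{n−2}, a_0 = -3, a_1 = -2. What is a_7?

With companion matrix C = [[-2, 1], [1, 0]], [a_n, a_{n−1}]ᵀ = C·[a_{n−1}, a_{n−2}]ᵀ, so [a_7, a_6]ᵀ = C^6·[a_1, a_0]ᵀ.
C^6 = [[169, -70], [-70, 29]], giving [a_7, a_6]ᵀ = [[-128], [53]].

-128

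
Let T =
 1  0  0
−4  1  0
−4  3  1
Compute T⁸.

[[1, 0, 0], [−32, 1, 0], [−368, 24, 1]]

T = I + N where N = [[0, 0, 0], [−4, 0, 0], [−4, 3, 0]] is strictly lower-triangular, so N³ = 0.
(I + N)⁸ = I + 8·N + 28·N² = [[1, 0, 0], [−32, 1, 0], [−368, 24, 1]].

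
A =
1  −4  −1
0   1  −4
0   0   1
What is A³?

[[1, −12, 45], [0, 1, −12], [0, 0, 1]]

A = I + N where N = [[0, −4, −1], [0, 0, −4], [0, 0, 0]] is strictly upper-triangular, so N³ = 0.
(I + N)³ = I + 3·N + 3·N² = [[1, −12, 45], [0, 1, −12], [0, 0, 1]].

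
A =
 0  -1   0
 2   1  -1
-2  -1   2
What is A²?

[[-2, -1, 1], [4, 0, -3], [-6, -1, 5]]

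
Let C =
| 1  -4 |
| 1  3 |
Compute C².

[[-3, -16], [4, 5]]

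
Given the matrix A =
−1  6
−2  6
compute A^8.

tr A = 5 and det A = 6, so the characteristic polynomial is λ² − (5)λ + (6) with roots 2 and 3.
Eigenvectors give P = [[2, −3], [1, −2]] with P⁻¹ = [[2, −3], [1, −2]], and A = P·diag(2, 3)·P⁻¹.
Then A^8 = P·diag(256, 6561)·P⁻¹ = [[512, −19683], [256, −13122]] · [[2, −3], [1, −2]] = [[−18659, 37830], [−12610, 25476]].

[[−18659, 37830], [−12610, 25476]]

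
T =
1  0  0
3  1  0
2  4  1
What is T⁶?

T = I + N where N = [[0, 0, 0], [3, 0, 0], [2, 4, 0]] is strictly lower-triangular, so N³ = 0.
(I + N)⁶ = I + 6·N + 15·N² = [[1, 0, 0], [18, 1, 0], [192, 24, 1]].

[[1, 0, 0], [18, 1, 0], [192, 24, 1]]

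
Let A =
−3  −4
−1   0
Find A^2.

[[13, 12], [3, 4]]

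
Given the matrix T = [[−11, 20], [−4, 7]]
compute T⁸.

[[32801, −65600], [13120, −26239]]

tr T = −4 and det T = 3, so the characteristic polynomial is λ² − (−4)λ + (3) with roots −1 and −3.
Eigenvectors give P = [[2, 5], [1, 2]] with P⁻¹ = [[−2, 5], [1, −2]], and T = P·diag(−1, −3)·P⁻¹.
Then T⁸ = P·diag(1, 6561)·P⁻¹ = [[2, 32805], [1, 13122]] · [[−2, 5], [1, −2]] = [[32801, −65600], [13120, −26239]].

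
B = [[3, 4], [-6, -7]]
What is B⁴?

[[-159, -160], [240, 241]]

tr B = -4 and det B = 3, so the characteristic polynomial is λ² − (-4)λ + (3) with roots -3 and -1.
Eigenvectors give P = [[-2, -1], [3, 1]] with P⁻¹ = [[1, 1], [-3, -2]], and B = P·diag(-3, -1)·P⁻¹.
Then B⁴ = P·diag(81, 1)·P⁻¹ = [[-162, -1], [243, 1]] · [[1, 1], [-3, -2]] = [[-159, -160], [240, 241]].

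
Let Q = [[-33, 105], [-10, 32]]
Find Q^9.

[[-140853, 424095], [-40390, 121682]]

tr Q = -1 and det Q = -6, so the characteristic polynomial is λ² − (-1)λ + (-6) with roots 2 and -3.
Eigenvectors give P = [[3, 7], [1, 2]] with P⁻¹ = [[-2, 7], [1, -3]], and Q = P·diag(2, -3)·P⁻¹.
Then Q^9 = P·diag(512, -19683)·P⁻¹ = [[1536, -137781], [512, -39366]] · [[-2, 7], [1, -3]] = [[-140853, 424095], [-40390, 121682]].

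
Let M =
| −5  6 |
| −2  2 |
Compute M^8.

tr M = −3 and det M = 2, so the characteristic polynomial is λ² − (−3)λ + (2) with roots −1 and −2.
Eigenvectors give P = [[−3, 2], [−2, 1]] with P⁻¹ = [[1, −2], [2, −3]], and M = P·diag(−1, −2)·P⁻¹.
Then M^8 = P·diag(1, 256)·P⁻¹ = [[−3, 512], [−2, 256]] · [[1, −2], [2, −3]] = [[1021, −1530], [510, −764]].

[[1021, −1530], [510, −764]]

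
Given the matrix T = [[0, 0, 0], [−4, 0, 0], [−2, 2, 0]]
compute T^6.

T is strictly triangular, hence nilpotent: T^3 = 0, so T^6 = 0.

[[0, 0, 0], [0, 0, 0], [0, 0, 0]]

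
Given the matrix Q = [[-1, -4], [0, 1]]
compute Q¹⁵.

Q² = I (check: tr Q = 0 and det Q = -1), so Q¹⁵ = Q since 15 is odd.

[[-1, -4], [0, 1]]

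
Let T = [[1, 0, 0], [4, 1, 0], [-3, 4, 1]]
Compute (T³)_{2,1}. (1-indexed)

T = I + N where N = [[0, 0, 0], [4, 0, 0], [-3, 4, 0]] is strictly lower-triangular, so N³ = 0.
(I + N)³ = I + 3·N + 3·N² = [[1, 0, 0], [12, 1, 0], [39, 12, 1]].

12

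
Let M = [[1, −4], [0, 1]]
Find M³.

M = I + N where N = [[0, −4], [0, 0]] is strictly upper-triangular, so N² = 0.
(I + N)³ = I + 3·N = [[1, −12], [0, 1]].

[[1, −12], [0, 1]]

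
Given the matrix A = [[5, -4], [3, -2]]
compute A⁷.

tr A = 3 and det A = 2, so the characteristic polynomial is λ² − (3)λ + (2) with roots 2 and 1.
Eigenvectors give P = [[-4, -1], [-3, -1]] with P⁻¹ = [[-1, 1], [3, -4]], and A = P·diag(2, 1)·P⁻¹.
Then A⁷ = P·diag(128, 1)·P⁻¹ = [[-512, -1], [-384, -1]] · [[-1, 1], [3, -4]] = [[509, -508], [381, -380]].

[[509, -508], [381, -380]]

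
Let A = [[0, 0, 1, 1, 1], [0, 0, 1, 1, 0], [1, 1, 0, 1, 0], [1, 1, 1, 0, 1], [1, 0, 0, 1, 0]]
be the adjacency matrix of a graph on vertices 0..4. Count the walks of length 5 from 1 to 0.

The number of length-5 walks from vertex 1 to vertex 0 is entry (1,0) of A^5, where A is the adjacency matrix.
A^2 = [[3, 2, 1, 2, 1], [2, 2, 1, 1, 1], [1, 1, 3, 2, 2], [2, 1, 2, 4, 1], [1, 1, 2, 1, 2]]
A^3 = [[4, 3, 7, 7, 5], [3, 2, 5, 6, 3], [7, 5, 4, 7, 3], [7, 6, 7, 6, 6], [5, 3, 3, 6, 2]]
A^4 = [[19, 14, 14, 19, 11], [14, 11, 11, 13, 9], [14, 11, 19, 19, 14], [19, 13, 19, 26, 13], [11, 9, 14, 13, 11]]
A^5 = [[44, 33, 52, 58, 38], [33, 24, 38, 45, 27], [52, 38, 44, 58, 33], [58, 45, 58, 64, 45], [38, 27, 33, 45, 24]]

33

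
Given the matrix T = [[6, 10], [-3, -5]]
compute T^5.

[[6, 10], [-3, -5]]

T² = T (a projection; rank 1, trace 1), so T^5 = T.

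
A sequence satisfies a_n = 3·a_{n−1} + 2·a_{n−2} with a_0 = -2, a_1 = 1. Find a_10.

With companion matrix C = [[3, 2], [1, 0]], [a_n, a_{n−1}]ᵀ = C·[a_{n−1}, a_{n−2}]ᵀ, so [a_10, a_9]ᵀ = C⁹·[a_1, a_0]ᵀ.
C⁹ = [[79647, 44726], [22363, 12558]], giving [a_10, a_9]ᵀ = [[-9805], [-2753]].

-9805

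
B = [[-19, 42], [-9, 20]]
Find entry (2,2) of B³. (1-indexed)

tr B = 1 and det B = -2, so the characteristic polynomial is λ² − (1)λ + (-2) with roots 2 and -1.
Eigenvectors give P = [[2, 7], [1, 3]] with P⁻¹ = [[-3, 7], [1, -2]], and B = P·diag(2, -1)·P⁻¹.
Then B³ = P·diag(8, -1)·P⁻¹ = [[16, -7], [8, -3]] · [[-3, 7], [1, -2]] = [[-55, 126], [-27, 62]].

62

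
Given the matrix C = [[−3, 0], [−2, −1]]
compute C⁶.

[[729, 0], [728, 1]]

tr C = −4 and det C = 3, so the characteristic polynomial is λ² − (−4)λ + (3) with roots −1 and −3.
Eigenvectors give P = [[0, 1], [−1, 1]] with P⁻¹ = [[1, −1], [1, 0]], and C = P·diag(−1, −3)·P⁻¹.
Then C⁶ = P·diag(1, 729)·P⁻¹ = [[0, 729], [−1, 729]] · [[1, −1], [1, 0]] = [[729, 0], [728, 1]].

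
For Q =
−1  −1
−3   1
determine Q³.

[[−4, −4], [−12, 4]]

Q² = [[4, 0], [0, 4]]
Q³ = [[−4, −4], [−12, 4]]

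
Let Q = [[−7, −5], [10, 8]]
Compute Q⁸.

tr Q = 1 and det Q = −6, so the characteristic polynomial is λ² − (1)λ + (−6) with roots 3 and −2.
Eigenvectors give P = [[−1, 1], [2, −1]] with P⁻¹ = [[1, 1], [2, 1]], and Q = P·diag(3, −2)·P⁻¹.
Then Q⁸ = P·diag(6561, 256)·P⁻¹ = [[−6561, 256], [13122, −256]] · [[1, 1], [2, 1]] = [[−6049, −6305], [12610, 12866]].

[[−6049, −6305], [12610, 12866]]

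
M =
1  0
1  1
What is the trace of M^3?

2

M = I + N where N = [[0, 0], [1, 0]] is strictly lower-triangular, so N^2 = 0.
(I + N)^3 = I + 3·N = [[1, 0], [3, 1]].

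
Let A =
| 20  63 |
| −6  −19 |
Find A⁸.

tr A = 1 and det A = −2, so the characteristic polynomial is λ² − (1)λ + (−2) with roots −1 and 2.
Eigenvectors give P = [[−3, 7], [1, −2]] with P⁻¹ = [[2, 7], [1, 3]], and A = P·diag(−1, 2)·P⁻¹.
Then A⁸ = P·diag(1, 256)·P⁻¹ = [[−3, 1792], [1, −512]] · [[2, 7], [1, 3]] = [[1786, 5355], [−510, −1529]].

[[1786, 5355], [−510, −1529]]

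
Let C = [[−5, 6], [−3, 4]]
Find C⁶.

[[127, −126], [63, −62]]

tr C = −1 and det C = −2, so the characteristic polynomial is λ² − (−1)λ + (−2) with roots −2 and 1.
Eigenvectors give P = [[−2, −1], [−1, −1]] with P⁻¹ = [[−1, 1], [1, −2]], and C = P·diag(−2, 1)·P⁻¹.
Then C⁶ = P·diag(64, 1)·P⁻¹ = [[−128, −1], [−64, −1]] · [[−1, 1], [1, −2]] = [[127, −126], [63, −62]].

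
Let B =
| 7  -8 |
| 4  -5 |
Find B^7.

tr B = 2 and det B = -3, so the characteristic polynomial is λ² − (2)λ + (-3) with roots 3 and -1.
Eigenvectors give P = [[2, 1], [1, 1]] with P⁻¹ = [[1, -1], [-1, 2]], and B = P·diag(3, -1)·P⁻¹.
Then B^7 = P·diag(2187, -1)·P⁻¹ = [[4374, -1], [2187, -1]] · [[1, -1], [-1, 2]] = [[4375, -4376], [2188, -2189]].

[[4375, -4376], [2188, -2189]]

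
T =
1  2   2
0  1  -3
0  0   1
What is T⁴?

T = I + N where N = [[0, 2, 2], [0, 0, -3], [0, 0, 0]] is strictly upper-triangular, so N³ = 0.
(I + N)⁴ = I + 4·N + 6·N² = [[1, 8, -28], [0, 1, -12], [0, 0, 1]].

[[1, 8, -28], [0, 1, -12], [0, 0, 1]]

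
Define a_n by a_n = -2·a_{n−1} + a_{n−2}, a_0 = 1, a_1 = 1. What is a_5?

With companion matrix M = [[-2, 1], [1, 0]], [a_n, a_{n−1}]ᵀ = M·[a_{n−1}, a_{n−2}]ᵀ, so [a_5, a_4]ᵀ = M⁴·[a_1, a_0]ᵀ.
M⁴ = [[29, -12], [-12, 5]], giving [a_5, a_4]ᵀ = [[17], [-7]].

17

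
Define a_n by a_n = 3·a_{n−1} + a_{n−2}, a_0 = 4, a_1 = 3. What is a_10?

With companion matrix M = [[3, 1], [1, 0]], [a_n, a_{n−1}]ᵀ = M·[a_{n−1}, a_{n−2}]ᵀ, so [a_10, a_9]ᵀ = M⁹·[a_1, a_0]ᵀ.
M⁹ = [[42837, 12970], [12970, 3927]], giving [a_10, a_9]ᵀ = [[180391], [54618]].

180391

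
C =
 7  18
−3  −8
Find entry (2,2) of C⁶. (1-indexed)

tr C = −1 and det C = −2, so the characteristic polynomial is λ² − (−1)λ + (−2) with roots −2 and 1.
Eigenvectors give P = [[2, −3], [−1, 1]] with P⁻¹ = [[−1, −3], [−1, −2]], and C = P·diag(−2, 1)·P⁻¹.
Then C⁶ = P·diag(64, 1)·P⁻¹ = [[128, −3], [−64, 1]] · [[−1, −3], [−1, −2]] = [[−125, −378], [63, 190]].

190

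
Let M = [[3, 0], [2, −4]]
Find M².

[[9, 0], [−2, 16]]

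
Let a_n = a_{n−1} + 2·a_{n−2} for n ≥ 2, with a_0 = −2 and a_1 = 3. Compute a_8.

With companion matrix M = [[1, 2], [1, 0]], [a_n, a_{n−1}]ᵀ = M·[a_{n−1}, a_{n−2}]ᵀ, so [a_8, a_7]ᵀ = M⁷·[a_1, a_0]ᵀ.
M⁷ = [[85, 86], [43, 42]], giving [a_8, a_7]ᵀ = [[83], [45]].

83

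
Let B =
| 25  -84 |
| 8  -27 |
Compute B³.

tr B = -2 and det B = -3, so the characteristic polynomial is λ² − (-2)λ + (-3) with roots 1 and -3.
Eigenvectors give P = [[7, 3], [2, 1]] with P⁻¹ = [[1, -3], [-2, 7]], and B = P·diag(1, -3)·P⁻¹.
Then B³ = P·diag(1, -27)·P⁻¹ = [[7, -81], [2, -27]] · [[1, -3], [-2, 7]] = [[169, -588], [56, -195]].

[[169, -588], [56, -195]]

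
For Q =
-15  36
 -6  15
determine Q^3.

[[-135, 324], [-54, 135]]

tr Q = 0 and det Q = -9, so the characteristic polynomial is λ² − (0)λ + (-9) with roots -3 and 3.
Eigenvectors give P = [[3, 2], [1, 1]] with P⁻¹ = [[1, -2], [-1, 3]], and Q = P·diag(-3, 3)·P⁻¹.
Then Q^3 = P·diag(-27, 27)·P⁻¹ = [[-81, 54], [-27, 27]] · [[1, -2], [-1, 3]] = [[-135, 324], [-54, 135]].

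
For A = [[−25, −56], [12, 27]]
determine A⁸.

[[−39359, −91840], [19680, 45921]]

tr A = 2 and det A = −3, so the characteristic polynomial is λ² − (2)λ + (−3) with roots −1 and 3.
Eigenvectors give P = [[7, −2], [−3, 1]] with P⁻¹ = [[1, 2], [3, 7]], and A = P·diag(−1, 3)·P⁻¹.
Then A⁸ = P·diag(1, 6561)·P⁻¹ = [[7, −13122], [−3, 6561]] · [[1, 2], [3, 7]] = [[−39359, −91840], [19680, 45921]].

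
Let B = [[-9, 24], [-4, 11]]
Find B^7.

[[-4377, 13128], [-2188, 6563]]

tr B = 2 and det B = -3, so the characteristic polynomial is λ² − (2)λ + (-3) with roots -1 and 3.
Eigenvectors give P = [[3, 2], [1, 1]] with P⁻¹ = [[1, -2], [-1, 3]], and B = P·diag(-1, 3)·P⁻¹.
Then B^7 = P·diag(-1, 2187)·P⁻¹ = [[-3, 4374], [-1, 2187]] · [[1, -2], [-1, 3]] = [[-4377, 13128], [-2188, 6563]].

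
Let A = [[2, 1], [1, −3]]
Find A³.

A² = [[5, −1], [−1, 10]]
A³ = [[9, 8], [8, −31]]

[[9, 8], [8, −31]]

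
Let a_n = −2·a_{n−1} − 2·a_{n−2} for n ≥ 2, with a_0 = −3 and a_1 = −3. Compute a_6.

With companion matrix T = [[−2, −2], [1, 0]], [a_n, a_{n−1}]ᵀ = T·[a_{n−1}, a_{n−2}]ᵀ, so [a_6, a_5]ᵀ = T⁵·[a_1, a_0]ᵀ.
T⁵ = [[8, 8], [−4, 0]], giving [a_6, a_5]ᵀ = [[−48], [12]].

−48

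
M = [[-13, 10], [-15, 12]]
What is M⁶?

[[2059, -1330], [1995, -1266]]

tr M = -1 and det M = -6, so the characteristic polynomial is λ² − (-1)λ + (-6) with roots 2 and -3.
Eigenvectors give P = [[-2, 1], [-3, 1]] with P⁻¹ = [[1, -1], [3, -2]], and M = P·diag(2, -3)·P⁻¹.
Then M⁶ = P·diag(64, 729)·P⁻¹ = [[-128, 729], [-192, 729]] · [[1, -1], [3, -2]] = [[2059, -1330], [1995, -1266]].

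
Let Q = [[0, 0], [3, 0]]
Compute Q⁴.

[[0, 0], [0, 0]]

Q is strictly triangular, hence nilpotent: Q² = 0, so Q⁴ = 0.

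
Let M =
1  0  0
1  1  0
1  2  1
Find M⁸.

[[1, 0, 0], [8, 1, 0], [64, 16, 1]]

M = I + N where N = [[0, 0, 0], [1, 0, 0], [1, 2, 0]] is strictly lower-triangular, so N³ = 0.
(I + N)⁸ = I + 8·N + 28·N² = [[1, 0, 0], [8, 1, 0], [64, 16, 1]].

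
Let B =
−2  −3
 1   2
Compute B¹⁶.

B² = I (check: tr B = 0 and det B = −1), so B¹⁶ = I since 16 is even.

[[1, 0], [0, 1]]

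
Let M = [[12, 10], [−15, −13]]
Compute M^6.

[[−1266, −1330], [1995, 2059]]

tr M = −1 and det M = −6, so the characteristic polynomial is λ² − (−1)λ + (−6) with roots 2 and −3.
Eigenvectors give P = [[−1, −2], [1, 3]] with P⁻¹ = [[−3, −2], [1, 1]], and M = P·diag(2, −3)·P⁻¹.
Then M^6 = P·diag(64, 729)·P⁻¹ = [[−64, −1458], [64, 2187]] · [[−3, −2], [1, 1]] = [[−1266, −1330], [1995, 2059]].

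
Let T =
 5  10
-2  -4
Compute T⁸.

[[5, 10], [-2, -4]]

T² = T (a projection; rank 1, trace 1), so T⁸ = T.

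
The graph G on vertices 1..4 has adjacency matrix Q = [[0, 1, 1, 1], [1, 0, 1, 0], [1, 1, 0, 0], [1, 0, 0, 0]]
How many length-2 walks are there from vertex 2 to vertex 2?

The number of length-2 walks from vertex 2 to vertex 2 is entry (2,2) of Q², where Q is the adjacency matrix.
Q² = [[3, 1, 1, 0], [1, 2, 1, 1], [1, 1, 2, 1], [0, 1, 1, 1]]

2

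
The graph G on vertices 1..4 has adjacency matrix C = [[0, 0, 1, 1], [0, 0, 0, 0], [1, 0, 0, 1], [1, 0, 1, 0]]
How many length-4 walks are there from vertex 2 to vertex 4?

0

The number of length-4 walks from vertex 2 to vertex 4 is entry (2,4) of C⁴, where C is the adjacency matrix.
C² = [[2, 0, 1, 1], [0, 0, 0, 0], [1, 0, 2, 1], [1, 0, 1, 2]]
C³ = [[2, 0, 3, 3], [0, 0, 0, 0], [3, 0, 2, 3], [3, 0, 3, 2]]
C⁴ = [[6, 0, 5, 5], [0, 0, 0, 0], [5, 0, 6, 5], [5, 0, 5, 6]]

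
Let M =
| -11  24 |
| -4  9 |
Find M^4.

[[241, -480], [80, -159]]

tr M = -2 and det M = -3, so the characteristic polynomial is λ² − (-2)λ + (-3) with roots 1 and -3.
Eigenvectors give P = [[2, 3], [1, 1]] with P⁻¹ = [[-1, 3], [1, -2]], and M = P·diag(1, -3)·P⁻¹.
Then M^4 = P·diag(1, 81)·P⁻¹ = [[2, 243], [1, 81]] · [[-1, 3], [1, -2]] = [[241, -480], [80, -159]].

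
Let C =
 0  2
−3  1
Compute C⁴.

[[30, −22], [33, 19]]

C² = [[−6, 2], [−3, −5]]
C³ = [[−6, −10], [15, −11]]
C⁴ = [[30, −22], [33, 19]]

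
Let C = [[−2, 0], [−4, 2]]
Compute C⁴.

C² = [[4, 0], [0, 4]]
C³ = [[−8, 0], [−16, 8]]
C⁴ = [[16, 0], [0, 16]]

[[16, 0], [0, 16]]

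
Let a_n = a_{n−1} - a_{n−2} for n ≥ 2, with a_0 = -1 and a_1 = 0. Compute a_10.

0

With companion matrix Q = [[1, -1], [1, 0]], [a_n, a_{n−1}]ᵀ = Q·[a_{n−1}, a_{n−2}]ᵀ, so [a_10, a_9]ᵀ = Q⁹·[a_1, a_0]ᵀ.
Q⁹ = [[-1, 0], [0, -1]], giving [a_10, a_9]ᵀ = [[0], [1]].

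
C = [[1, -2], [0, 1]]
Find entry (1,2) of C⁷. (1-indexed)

C = I + N where N = [[0, -2], [0, 0]] is strictly upper-triangular, so N² = 0.
(I + N)⁷ = I + 7·N = [[1, -14], [0, 1]].

-14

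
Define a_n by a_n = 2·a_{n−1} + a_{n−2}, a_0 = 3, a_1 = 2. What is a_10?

With companion matrix Q = [[2, 1], [1, 0]], [a_n, a_{n−1}]ᵀ = Q·[a_{n−1}, a_{n−2}]ᵀ, so [a_10, a_9]ᵀ = Q⁹·[a_1, a_0]ᵀ.
Q⁹ = [[2378, 985], [985, 408]], giving [a_10, a_9]ᵀ = [[7711], [3194]].

7711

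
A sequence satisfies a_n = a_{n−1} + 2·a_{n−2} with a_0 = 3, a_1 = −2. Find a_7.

With companion matrix M = [[1, 2], [1, 0]], [a_n, a_{n−1}]ᵀ = M·[a_{n−1}, a_{n−2}]ᵀ, so [a_7, a_6]ᵀ = M^6·[a_1, a_0]ᵀ.
M^6 = [[43, 42], [21, 22]], giving [a_7, a_6]ᵀ = [[40], [24]].

40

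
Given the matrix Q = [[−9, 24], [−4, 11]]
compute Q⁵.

tr Q = 2 and det Q = −3, so the characteristic polynomial is λ² − (2)λ + (−3) with roots −1 and 3.
Eigenvectors give P = [[−3, −2], [−1, −1]] with P⁻¹ = [[−1, 2], [1, −3]], and Q = P·diag(−1, 3)·P⁻¹.
Then Q⁵ = P·diag(−1, 243)·P⁻¹ = [[3, −486], [1, −243]] · [[−1, 2], [1, −3]] = [[−489, 1464], [−244, 731]].

[[−489, 1464], [−244, 731]]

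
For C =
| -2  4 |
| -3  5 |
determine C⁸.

tr C = 3 and det C = 2, so the characteristic polynomial is λ² − (3)λ + (2) with roots 2 and 1.
Eigenvectors give P = [[1, 4], [1, 3]] with P⁻¹ = [[-3, 4], [1, -1]], and C = P·diag(2, 1)·P⁻¹.
Then C⁸ = P·diag(256, 1)·P⁻¹ = [[256, 4], [256, 3]] · [[-3, 4], [1, -1]] = [[-764, 1020], [-765, 1021]].

[[-764, 1020], [-765, 1021]]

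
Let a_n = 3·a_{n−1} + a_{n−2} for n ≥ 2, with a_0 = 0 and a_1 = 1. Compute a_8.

With companion matrix M = [[3, 1], [1, 0]], [a_n, a_{n−1}]ᵀ = M·[a_{n−1}, a_{n−2}]ᵀ, so [a_8, a_7]ᵀ = M^7·[a_1, a_0]ᵀ.
M^7 = [[3927, 1189], [1189, 360]], giving [a_8, a_7]ᵀ = [[3927], [1189]].

3927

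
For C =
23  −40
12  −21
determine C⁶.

tr C = 2 and det C = −3, so the characteristic polynomial is λ² − (2)λ + (−3) with roots 3 and −1.
Eigenvectors give P = [[2, 5], [1, 3]] with P⁻¹ = [[3, −5], [−1, 2]], and C = P·diag(3, −1)·P⁻¹.
Then C⁶ = P·diag(729, 1)·P⁻¹ = [[1458, 5], [729, 3]] · [[3, −5], [−1, 2]] = [[4369, −7280], [2184, −3639]].

[[4369, −7280], [2184, −3639]]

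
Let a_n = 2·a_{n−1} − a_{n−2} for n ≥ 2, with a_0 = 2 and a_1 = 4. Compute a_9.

With companion matrix C = [[2, −1], [1, 0]], [a_n, a_{n−1}]ᵀ = C·[a_{n−1}, a_{n−2}]ᵀ, so [a_9, a_8]ᵀ = C⁸·[a_1, a_0]ᵀ.
C⁸ = [[9, −8], [8, −7]], giving [a_9, a_8]ᵀ = [[20], [18]].

20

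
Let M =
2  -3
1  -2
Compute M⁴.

M² = I (check: tr M = 0 and det M = -1), so M⁴ = I since 4 is even.

[[1, 0], [0, 1]]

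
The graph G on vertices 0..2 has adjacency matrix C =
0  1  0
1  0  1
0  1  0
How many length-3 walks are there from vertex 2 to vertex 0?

0

The number of length-3 walks from vertex 2 to vertex 0 is entry (2,0) of C^3, where C is the adjacency matrix.
C^2 = [[1, 0, 1], [0, 2, 0], [1, 0, 1]]
C^3 = [[0, 2, 0], [2, 0, 2], [0, 2, 0]]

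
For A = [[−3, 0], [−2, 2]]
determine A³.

A² = [[9, 0], [2, 4]]
A³ = [[−27, 0], [−14, 8]]

[[−27, 0], [−14, 8]]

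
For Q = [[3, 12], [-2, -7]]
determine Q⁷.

[[4371, 13116], [-2186, -6559]]

tr Q = -4 and det Q = 3, so the characteristic polynomial is λ² − (-4)λ + (3) with roots -1 and -3.
Eigenvectors give P = [[-3, 2], [1, -1]] with P⁻¹ = [[-1, -2], [-1, -3]], and Q = P·diag(-1, -3)·P⁻¹.
Then Q⁷ = P·diag(-1, -2187)·P⁻¹ = [[3, -4374], [-1, 2187]] · [[-1, -2], [-1, -3]] = [[4371, 13116], [-2186, -6559]].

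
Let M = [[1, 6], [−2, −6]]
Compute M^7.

[[6049, 12354], [−4118, −8364]]

tr M = −5 and det M = 6, so the characteristic polynomial is λ² − (−5)λ + (6) with roots −2 and −3.
Eigenvectors give P = [[−2, −3], [1, 2]] with P⁻¹ = [[−2, −3], [1, 2]], and M = P·diag(−2, −3)·P⁻¹.
Then M^7 = P·diag(−128, −2187)·P⁻¹ = [[256, 6561], [−128, −4374]] · [[−2, −3], [1, 2]] = [[6049, 12354], [−4118, −8364]].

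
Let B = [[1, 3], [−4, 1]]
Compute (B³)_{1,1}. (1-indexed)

−35

B² = [[−11, 6], [−8, −11]]
B³ = [[−35, −27], [36, −35]]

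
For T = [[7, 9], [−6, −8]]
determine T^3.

[[19, 27], [−18, −26]]

tr T = −1 and det T = −2, so the characteristic polynomial is λ² − (−1)λ + (−2) with roots 1 and −2.
Eigenvectors give P = [[3, −1], [−2, 1]] with P⁻¹ = [[1, 1], [2, 3]], and T = P·diag(1, −2)·P⁻¹.
Then T^3 = P·diag(1, −8)·P⁻¹ = [[3, 8], [−2, −8]] · [[1, 1], [2, 3]] = [[19, 27], [−18, −26]].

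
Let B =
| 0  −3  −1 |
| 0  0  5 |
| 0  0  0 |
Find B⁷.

[[0, 0, 0], [0, 0, 0], [0, 0, 0]]

B is strictly triangular, hence nilpotent: B³ = 0, so B⁷ = 0.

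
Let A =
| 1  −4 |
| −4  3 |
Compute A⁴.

[[545, −672], [−672, 881]]

A² = [[17, −16], [−16, 25]]
A³ = [[81, −116], [−116, 139]]
A⁴ = [[545, −672], [−672, 881]]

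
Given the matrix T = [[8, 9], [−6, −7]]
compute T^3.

tr T = 1 and det T = −2, so the characteristic polynomial is λ² − (1)λ + (−2) with roots 2 and −1.
Eigenvectors give P = [[−3, −1], [2, 1]] with P⁻¹ = [[−1, −1], [2, 3]], and T = P·diag(2, −1)·P⁻¹.
Then T^3 = P·diag(8, −1)·P⁻¹ = [[−24, 1], [16, −1]] · [[−1, −1], [2, 3]] = [[26, 27], [−18, −19]].

[[26, 27], [−18, −19]]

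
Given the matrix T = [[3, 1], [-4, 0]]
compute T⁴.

[[-11, 3], [-12, -20]]

T² = [[5, 3], [-12, -4]]
T³ = [[3, 5], [-20, -12]]
T⁴ = [[-11, 3], [-12, -20]]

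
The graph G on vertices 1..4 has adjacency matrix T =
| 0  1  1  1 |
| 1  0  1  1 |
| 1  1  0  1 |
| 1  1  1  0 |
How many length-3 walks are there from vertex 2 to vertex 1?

7

The number of length-3 walks from vertex 2 to vertex 1 is entry (2,1) of T³, where T is the adjacency matrix.
T² = [[3, 2, 2, 2], [2, 3, 2, 2], [2, 2, 3, 2], [2, 2, 2, 3]]
T³ = [[6, 7, 7, 7], [7, 6, 7, 7], [7, 7, 6, 7], [7, 7, 7, 6]]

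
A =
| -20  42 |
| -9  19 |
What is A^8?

tr A = -1 and det A = -2, so the characteristic polynomial is λ² − (-1)λ + (-2) with roots -2 and 1.
Eigenvectors give P = [[7, 2], [3, 1]] with P⁻¹ = [[1, -2], [-3, 7]], and A = P·diag(-2, 1)·P⁻¹.
Then A^8 = P·diag(256, 1)·P⁻¹ = [[1792, 2], [768, 1]] · [[1, -2], [-3, 7]] = [[1786, -3570], [765, -1529]].

[[1786, -3570], [765, -1529]]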